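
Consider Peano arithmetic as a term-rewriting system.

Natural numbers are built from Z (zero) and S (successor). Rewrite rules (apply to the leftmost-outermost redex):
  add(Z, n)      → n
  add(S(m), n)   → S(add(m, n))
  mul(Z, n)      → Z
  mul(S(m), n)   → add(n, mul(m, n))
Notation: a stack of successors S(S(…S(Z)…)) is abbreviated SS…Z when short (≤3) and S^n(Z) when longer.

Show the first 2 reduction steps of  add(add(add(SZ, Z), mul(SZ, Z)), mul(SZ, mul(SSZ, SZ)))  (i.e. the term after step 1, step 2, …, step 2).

  start: add(add(add(SZ, Z), mul(SZ, Z)), mul(SZ, mul(SSZ, SZ)))
  step 1: add(add(S(add(Z, Z)), mul(SZ, Z)), mul(SZ, mul(SSZ, SZ)))
  step 2: add(S(add(add(Z, Z), mul(SZ, Z))), mul(SZ, mul(SSZ, SZ)))

Answer: after 2 steps: add(S(add(add(Z, Z), mul(SZ, Z))), mul(SZ, mul(SSZ, SZ)))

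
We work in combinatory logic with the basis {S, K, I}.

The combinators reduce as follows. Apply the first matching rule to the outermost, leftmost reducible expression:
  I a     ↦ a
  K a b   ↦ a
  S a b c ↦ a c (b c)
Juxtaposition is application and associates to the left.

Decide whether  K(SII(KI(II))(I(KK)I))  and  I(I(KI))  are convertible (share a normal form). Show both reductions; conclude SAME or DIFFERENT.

Term A:
  start: K(SII(KI(II))(I(KK)I))
  →1  K(I(KI(II))(I(KI(II)))(I(KK)I))
  →2  K(KI(II)(I(KI(II)))(I(KK)I))
  →3  K(I(I(KI(II)))(I(KK)I))
  →4  K(I(KI(II))(I(KK)I))
  →5  K(KI(II)(I(KK)I))
  →6  K(I(I(KK)I))
  →7  K(I(KK)I)
  →8  K(KKI)
  →9  KK

Term B:
  start: I(I(KI))
  →1  I(KI)
  →2  KI

Answer: DIFFERENT — A ⇓ KK, B ⇓ KI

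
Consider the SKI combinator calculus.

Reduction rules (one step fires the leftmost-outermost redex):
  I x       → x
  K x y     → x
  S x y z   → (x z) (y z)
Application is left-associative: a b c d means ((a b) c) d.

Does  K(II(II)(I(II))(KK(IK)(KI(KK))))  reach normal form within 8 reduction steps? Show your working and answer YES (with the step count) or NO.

Answer: NO — after 8 steps the term is K(K(KI(KK))), not yet normal

Working:
  start: K(II(II)(I(II))(KK(IK)(KI(KK))))
  [1] K(I(II)(I(II))(KK(IK)(KI(KK))))
  [2] K(II(I(II))(KK(IK)(KI(KK))))
  [3] K(I(I(II))(KK(IK)(KI(KK))))
  [4] K(I(II)(KK(IK)(KI(KK))))
  [5] K(II(KK(IK)(KI(KK))))
  [6] K(I(KK(IK)(KI(KK))))
  [7] K(KK(IK)(KI(KK)))
  [8] K(K(KI(KK)))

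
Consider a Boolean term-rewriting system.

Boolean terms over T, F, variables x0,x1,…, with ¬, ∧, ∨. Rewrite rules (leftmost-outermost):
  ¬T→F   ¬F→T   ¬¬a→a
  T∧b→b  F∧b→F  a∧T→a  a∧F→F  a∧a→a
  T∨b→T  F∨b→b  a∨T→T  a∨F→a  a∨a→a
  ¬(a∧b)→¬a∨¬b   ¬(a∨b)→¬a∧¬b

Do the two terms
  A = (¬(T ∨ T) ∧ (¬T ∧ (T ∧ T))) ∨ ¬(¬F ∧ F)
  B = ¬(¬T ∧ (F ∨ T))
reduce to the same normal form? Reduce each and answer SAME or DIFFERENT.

Answer: SAME — A ⇓ T, B ⇓ T

Reduction:
Term A:
  start: (¬(T ∨ T) ∧ (¬T ∧ (T ∧ T))) ∨ ¬(¬F ∧ F)
  [1] ((¬T ∧ ¬T) ∧ (¬T ∧ (T ∧ T))) ∨ ¬(¬F ∧ F)
  [2] (¬T ∧ (¬T ∧ (T ∧ T))) ∨ ¬(¬F ∧ F)
  [3] (F ∧ (¬T ∧ (T ∧ T))) ∨ ¬(¬F ∧ F)
  [4] F ∨ ¬(¬F ∧ F)
  [5] ¬(¬F ∧ F)
  [6] ¬¬F ∨ ¬F
  [7] F ∨ ¬F
  [8] ¬F
  [9] T

Term B:
  start: ¬(¬T ∧ (F ∨ T))
  [1] ¬¬T ∨ ¬(F ∨ T)
  [2] T ∨ ¬(F ∨ T)
  [3] T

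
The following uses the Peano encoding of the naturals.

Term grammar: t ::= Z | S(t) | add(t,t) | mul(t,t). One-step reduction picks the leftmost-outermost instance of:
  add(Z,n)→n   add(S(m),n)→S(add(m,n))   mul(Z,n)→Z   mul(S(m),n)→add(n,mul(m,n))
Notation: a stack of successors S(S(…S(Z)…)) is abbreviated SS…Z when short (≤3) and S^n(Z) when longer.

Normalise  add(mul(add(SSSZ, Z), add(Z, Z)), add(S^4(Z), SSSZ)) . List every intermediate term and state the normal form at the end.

Answer: normal form = S^7(Z)  (in 20 steps)

Reduction:
  start: add(mul(add(SSSZ, Z), add(Z, Z)), add(S^4(Z), SSSZ))
  step 1: add(mul(S(add(SSZ, Z)), add(Z, Z)), add(S^4(Z), SSSZ))
  step 2: add(add(add(Z, Z), mul(add(SSZ, Z), add(Z, Z))), add(S^4(Z), SSSZ))
  step 3: add(add(Z, mul(add(SSZ, Z), add(Z, Z))), add(S^4(Z), SSSZ))
  step 4: add(mul(add(SSZ, Z), add(Z, Z)), add(S^4(Z), SSSZ))
  step 5: add(mul(S(add(SZ, Z)), add(Z, Z)), add(S^4(Z), SSSZ))
  step 6: add(add(add(Z, Z), mul(add(SZ, Z), add(Z, Z))), add(S^4(Z), SSSZ))
  step 7: add(add(Z, mul(add(SZ, Z), add(Z, Z))), add(S^4(Z), SSSZ))
  step 8: add(mul(add(SZ, Z), add(Z, Z)), add(S^4(Z), SSSZ))
  step 9: add(mul(S(add(Z, Z)), add(Z, Z)), add(S^4(Z), SSSZ))
  step 10: add(add(add(Z, Z), mul(add(Z, Z), add(Z, Z))), add(S^4(Z), SSSZ))
  step 11: add(add(Z, mul(add(Z, Z), add(Z, Z))), add(S^4(Z), SSSZ))
  step 12: add(mul(add(Z, Z), add(Z, Z)), add(S^4(Z), SSSZ))
  step 13: add(mul(Z, add(Z, Z)), add(S^4(Z), SSSZ))
  step 14: add(Z, add(S^4(Z), SSSZ))
  step 15: add(S^4(Z), SSSZ)
  step 16: S(add(SSSZ, SSSZ))
  step 17: S(S(add(SSZ, SSSZ)))
  step 18: S(S(S(add(SZ, SSSZ))))
  step 19: S(S(S(S(add(Z, SSSZ)))))
  step 20: S^7(Z)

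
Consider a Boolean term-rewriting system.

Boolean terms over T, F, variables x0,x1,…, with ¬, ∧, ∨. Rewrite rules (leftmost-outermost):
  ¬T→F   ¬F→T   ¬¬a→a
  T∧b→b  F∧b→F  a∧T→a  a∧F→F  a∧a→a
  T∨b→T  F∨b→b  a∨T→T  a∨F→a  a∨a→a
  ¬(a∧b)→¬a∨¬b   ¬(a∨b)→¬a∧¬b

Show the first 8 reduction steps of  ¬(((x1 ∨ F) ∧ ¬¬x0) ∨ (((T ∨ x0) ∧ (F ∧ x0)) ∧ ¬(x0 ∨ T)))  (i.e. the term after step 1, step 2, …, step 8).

  start: ¬(((x1 ∨ F) ∧ ¬¬x0) ∨ (((T ∨ x0) ∧ (F ∧ x0)) ∧ ¬(x0 ∨ T)))
  →1  ¬((x1 ∨ F) ∧ ¬¬x0) ∧ ¬(((T ∨ x0) ∧ (F ∧ x0)) ∧ ¬(x0 ∨ T))
  →2  (¬(x1 ∨ F) ∨ ¬¬¬x0) ∧ ¬(((T ∨ x0) ∧ (F ∧ x0)) ∧ ¬(x0 ∨ T))
  →3  ((¬x1 ∧ ¬F) ∨ ¬¬¬x0) ∧ ¬(((T ∨ x0) ∧ (F ∧ x0)) ∧ ¬(x0 ∨ T))
  →4  ((¬x1 ∧ T) ∨ ¬¬¬x0) ∧ ¬(((T ∨ x0) ∧ (F ∧ x0)) ∧ ¬(x0 ∨ T))
  →5  (¬x1 ∨ ¬¬¬x0) ∧ ¬(((T ∨ x0) ∧ (F ∧ x0)) ∧ ¬(x0 ∨ T))
  →6  (¬x1 ∨ ¬x0) ∧ ¬(((T ∨ x0) ∧ (F ∧ x0)) ∧ ¬(x0 ∨ T))
  →7  (¬x1 ∨ ¬x0) ∧ (¬((T ∨ x0) ∧ (F ∧ x0)) ∨ ¬¬(x0 ∨ T))
  →8  (¬x1 ∨ ¬x0) ∧ ((¬(T ∨ x0) ∨ ¬(F ∧ x0)) ∨ ¬¬(x0 ∨ T))

Answer: after 8 steps: (¬x1 ∨ ¬x0) ∧ ((¬(T ∨ x0) ∨ ¬(F ∧ x0)) ∨ ¬¬(x0 ∨ T))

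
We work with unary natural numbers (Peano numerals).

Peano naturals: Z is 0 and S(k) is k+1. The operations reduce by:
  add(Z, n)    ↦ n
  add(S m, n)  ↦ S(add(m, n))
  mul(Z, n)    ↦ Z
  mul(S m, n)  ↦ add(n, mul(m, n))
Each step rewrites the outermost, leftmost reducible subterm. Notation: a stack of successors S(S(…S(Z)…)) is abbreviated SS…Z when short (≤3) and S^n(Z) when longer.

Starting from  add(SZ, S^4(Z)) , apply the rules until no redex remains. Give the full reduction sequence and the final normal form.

  start: add(SZ, S^4(Z))
  →1  S(add(Z, S^4(Z)))
  →2  S^5(Z)

Answer: normal form = S^5(Z)  (in 2 steps)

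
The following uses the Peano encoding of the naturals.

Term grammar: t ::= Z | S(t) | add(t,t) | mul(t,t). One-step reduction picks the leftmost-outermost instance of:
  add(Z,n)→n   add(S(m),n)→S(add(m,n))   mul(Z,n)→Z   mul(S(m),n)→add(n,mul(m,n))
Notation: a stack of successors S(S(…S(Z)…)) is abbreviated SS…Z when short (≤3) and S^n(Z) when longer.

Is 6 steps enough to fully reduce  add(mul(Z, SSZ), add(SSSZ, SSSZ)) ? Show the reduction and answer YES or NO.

Answer: YES — reaches normal form S^6(Z) in 6 ≤ 6 steps

Reduction:
  start: add(mul(Z, SSZ), add(SSSZ, SSSZ))
  →1  add(Z, add(SSSZ, SSSZ))
  →2  add(SSSZ, SSSZ)
  →3  S(add(SSZ, SSSZ))
  →4  S(S(add(SZ, SSSZ)))
  →5  S(S(S(add(Z, SSSZ))))
  →6  S^6(Z)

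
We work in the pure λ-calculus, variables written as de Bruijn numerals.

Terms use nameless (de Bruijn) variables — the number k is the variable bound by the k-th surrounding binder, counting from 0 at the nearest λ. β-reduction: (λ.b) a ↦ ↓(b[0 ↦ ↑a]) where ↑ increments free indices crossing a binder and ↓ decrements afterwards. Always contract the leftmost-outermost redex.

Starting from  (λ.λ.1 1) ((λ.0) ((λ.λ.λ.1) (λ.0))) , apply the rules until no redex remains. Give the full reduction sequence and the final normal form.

  start: (λ.λ.1 1) ((λ.0) ((λ.λ.λ.1) (λ.0)))
  →1  λ.(λ.0) ((λ.λ.λ.1) (λ.0)) ((λ.0) ((λ.λ.λ.1) (λ.0)))
  →2  λ.(λ.λ.λ.1) (λ.0) ((λ.0) ((λ.λ.λ.1) (λ.0)))
  →3  λ.(λ.λ.1) ((λ.0) ((λ.λ.λ.1) (λ.0)))
  →4  λ.λ.(λ.0) ((λ.λ.λ.1) (λ.0))
  →5  λ.λ.(λ.λ.λ.1) (λ.0)
  →6  λ.λ.λ.λ.1

Answer: normal form = λ.λ.λ.λ.1  (in 6 steps)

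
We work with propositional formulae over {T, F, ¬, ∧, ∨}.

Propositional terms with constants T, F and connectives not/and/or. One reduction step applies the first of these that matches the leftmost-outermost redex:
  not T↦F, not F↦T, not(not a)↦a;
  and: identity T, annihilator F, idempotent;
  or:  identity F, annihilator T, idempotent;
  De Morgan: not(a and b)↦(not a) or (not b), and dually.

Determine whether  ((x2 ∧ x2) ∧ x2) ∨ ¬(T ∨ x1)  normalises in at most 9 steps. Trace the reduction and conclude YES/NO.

  start: ((x2 ∧ x2) ∧ x2) ∨ ¬(T ∨ x1)
  step 1: (x2 ∧ x2) ∨ ¬(T ∨ x1)
  step 2: x2 ∨ ¬(T ∨ x1)
  step 3: x2 ∨ (¬T ∧ ¬x1)
  step 4: x2 ∨ (F ∧ ¬x1)
  step 5: x2 ∨ F
  step 6: x2

Answer: YES — reaches normal form x2 in 6 ≤ 9 steps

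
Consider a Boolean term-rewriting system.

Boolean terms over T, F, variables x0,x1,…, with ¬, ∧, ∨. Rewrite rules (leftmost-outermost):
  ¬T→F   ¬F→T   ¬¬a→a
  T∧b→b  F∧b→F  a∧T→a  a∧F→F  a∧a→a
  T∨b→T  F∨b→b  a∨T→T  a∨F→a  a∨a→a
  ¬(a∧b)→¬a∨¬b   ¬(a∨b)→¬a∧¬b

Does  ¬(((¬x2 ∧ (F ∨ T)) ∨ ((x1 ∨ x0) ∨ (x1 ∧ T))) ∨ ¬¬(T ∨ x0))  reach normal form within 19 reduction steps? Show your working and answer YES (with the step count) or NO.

  start: ¬(((¬x2 ∧ (F ∨ T)) ∨ ((x1 ∨ x0) ∨ (x1 ∧ T))) ∨ ¬¬(T ∨ x0))
  [1] ¬((¬x2 ∧ (F ∨ T)) ∨ ((x1 ∨ x0) ∨ (x1 ∧ T))) ∧ ¬¬¬(T ∨ x0)
  [2] (¬(¬x2 ∧ (F ∨ T)) ∧ ¬((x1 ∨ x0) ∨ (x1 ∧ T))) ∧ ¬¬¬(T ∨ x0)
  [3] ((¬¬x2 ∨ ¬(F ∨ T)) ∧ ¬((x1 ∨ x0) ∨ (x1 ∧ T))) ∧ ¬¬¬(T ∨ x0)
  [4] ((x2 ∨ ¬(F ∨ T)) ∧ ¬((x1 ∨ x0) ∨ (x1 ∧ T))) ∧ ¬¬¬(T ∨ x0)
  [5] ((x2 ∨ (¬F ∧ ¬T)) ∧ ¬((x1 ∨ x0) ∨ (x1 ∧ T))) ∧ ¬¬¬(T ∨ x0)
  [6] ((x2 ∨ (T ∧ ¬T)) ∧ ¬((x1 ∨ x0) ∨ (x1 ∧ T))) ∧ ¬¬¬(T ∨ x0)
  [7] ((x2 ∨ ¬T) ∧ ¬((x1 ∨ x0) ∨ (x1 ∧ T))) ∧ ¬¬¬(T ∨ x0)
  [8] ((x2 ∨ F) ∧ ¬((x1 ∨ x0) ∨ (x1 ∧ T))) ∧ ¬¬¬(T ∨ x0)
  [9] (x2 ∧ ¬((x1 ∨ x0) ∨ (x1 ∧ T))) ∧ ¬¬¬(T ∨ x0)
  [10] (x2 ∧ (¬(x1 ∨ x0) ∧ ¬(x1 ∧ T))) ∧ ¬¬¬(T ∨ x0)
  [11] (x2 ∧ ((¬x1 ∧ ¬x0) ∧ ¬(x1 ∧ T))) ∧ ¬¬¬(T ∨ x0)
  [12] (x2 ∧ ((¬x1 ∧ ¬x0) ∧ (¬x1 ∨ ¬T))) ∧ ¬¬¬(T ∨ x0)
  [13] (x2 ∧ ((¬x1 ∧ ¬x0) ∧ (¬x1 ∨ F))) ∧ ¬¬¬(T ∨ x0)
  [14] (x2 ∧ ((¬x1 ∧ ¬x0) ∧ ¬x1)) ∧ ¬¬¬(T ∨ x0)
  [15] (x2 ∧ ((¬x1 ∧ ¬x0) ∧ ¬x1)) ∧ ¬(T ∨ x0)
  [16] (x2 ∧ ((¬x1 ∧ ¬x0) ∧ ¬x1)) ∧ (¬T ∧ ¬x0)
  [17] (x2 ∧ ((¬x1 ∧ ¬x0) ∧ ¬x1)) ∧ (F ∧ ¬x0)
  [18] (x2 ∧ ((¬x1 ∧ ¬x0) ∧ ¬x1)) ∧ F
  [19] F

Answer: YES — reaches normal form F in 19 ≤ 19 steps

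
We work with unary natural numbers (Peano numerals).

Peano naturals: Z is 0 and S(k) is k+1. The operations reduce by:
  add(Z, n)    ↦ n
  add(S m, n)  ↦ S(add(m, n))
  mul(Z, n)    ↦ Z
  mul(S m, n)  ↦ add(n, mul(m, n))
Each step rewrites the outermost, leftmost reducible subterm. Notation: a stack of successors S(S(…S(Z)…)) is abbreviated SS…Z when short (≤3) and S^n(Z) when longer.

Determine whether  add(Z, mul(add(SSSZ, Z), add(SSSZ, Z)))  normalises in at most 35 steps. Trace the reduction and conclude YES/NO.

  start: add(Z, mul(add(SSSZ, Z), add(SSSZ, Z)))
  [1] mul(add(SSSZ, Z), add(SSSZ, Z))
  [2] mul(S(add(SSZ, Z)), add(SSSZ, Z))
  [3] add(add(SSSZ, Z), mul(add(SSZ, Z), add(SSSZ, Z)))
  [4] add(S(add(SSZ, Z)), mul(add(SSZ, Z), add(SSSZ, Z)))
  [5] S(add(add(SSZ, Z), mul(add(SSZ, Z), add(SSSZ, Z))))
  [6] S(add(S(add(SZ, Z)), mul(add(SSZ, Z), add(SSSZ, Z))))
  [7] S(S(add(add(SZ, Z), mul(add(SSZ, Z), add(SSSZ, Z)))))
  [8] S(S(add(S(add(Z, Z)), mul(add(SSZ, Z), add(SSSZ, Z)))))
  [9] S(S(S(add(add(Z, Z), mul(add(SSZ, Z), add(SSSZ, Z))))))
  [10] S(S(S(add(Z, mul(add(SSZ, Z), add(SSSZ, Z))))))
  [11] S(S(S(mul(add(SSZ, Z), add(SSSZ, Z)))))
  [12] S(S(S(mul(S(add(SZ, Z)), add(SSSZ, Z)))))
  [13] S(S(S(add(add(SSSZ, Z), mul(add(SZ, Z), add(SSSZ, Z))))))
  [14] S(S(S(add(S(add(SSZ, Z)), mul(add(SZ, Z), add(SSSZ, Z))))))
  [15] S(S(S(S(add(add(SSZ, Z), mul(add(SZ, Z), add(SSSZ, Z)))))))
  [16] S(S(S(S(add(S(add(SZ, Z)), mul(add(SZ, Z), add(SSSZ, Z)))))))
  [17] S(S(S(S(S(add(add(SZ, Z), mul(add(SZ, Z), add(SSSZ, Z))))))))
  [18] S(S(S(S(S(add(S(add(Z, Z)), mul(add(SZ, Z), add(SSSZ, Z))))))))
  [19] S(S(S(S(S(S(add(add(Z, Z), mul(add(SZ, Z), add(SSSZ, Z)))))))))
  [20] S(S(S(S(S(S(add(Z, mul(add(SZ, Z), add(SSSZ, Z)))))))))
  [21] S(S(S(S(S(S(mul(add(SZ, Z), add(SSSZ, Z))))))))
  [22] S(S(S(S(S(S(mul(S(add(Z, Z)), add(SSSZ, Z))))))))
  [23] S(S(S(S(S(S(add(add(SSSZ, Z), mul(add(Z, Z), add(SSSZ, Z)))))))))
  [24] S(S(S(S(S(S(add(S(add(SSZ, Z)), mul(add(Z, Z), add(SSSZ, Z)))))))))
  [25] S(S(S(S(S(S(S(add(add(SSZ, Z), mul(add(Z, Z), add(SSSZ, Z))))))))))
  [26] S(S(S(S(S(S(S(add(S(add(SZ, Z)), mul(add(Z, Z), add(SSSZ, Z))))))))))
  [27] S(S(S(S(S(S(S(S(add(add(SZ, Z), mul(add(Z, Z), add(SSSZ, Z)))))))))))
  [28] S(S(S(S(S(S(S(S(add(S(add(Z, Z)), mul(add(Z, Z), add(SSSZ, Z)))))))))))
  [29] S(S(S(S(S(S(S(S(S(add(add(Z, Z), mul(add(Z, Z), add(SSSZ, Z))))))))))))
  [30] S(S(S(S(S(S(S(S(S(add(Z, mul(add(Z, Z), add(SSSZ, Z))))))))))))
  [31] S(S(S(S(S(S(S(S(S(mul(add(Z, Z), add(SSSZ, Z)))))))))))
  [32] S(S(S(S(S(S(S(S(S(mul(Z, add(SSSZ, Z)))))))))))
  [33] S^9(Z)

Answer: YES — reaches normal form S^9(Z) in 33 ≤ 35 steps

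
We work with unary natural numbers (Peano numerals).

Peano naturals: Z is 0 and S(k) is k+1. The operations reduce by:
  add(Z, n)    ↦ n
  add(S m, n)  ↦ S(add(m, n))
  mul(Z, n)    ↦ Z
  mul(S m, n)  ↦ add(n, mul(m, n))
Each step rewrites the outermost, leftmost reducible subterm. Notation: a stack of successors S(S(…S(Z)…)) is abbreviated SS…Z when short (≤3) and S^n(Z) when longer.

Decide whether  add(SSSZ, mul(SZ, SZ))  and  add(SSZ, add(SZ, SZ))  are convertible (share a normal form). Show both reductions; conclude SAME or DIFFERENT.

Answer: SAME — A ⇓ S^4(Z), B ⇓ S^4(Z)

Working:
Term A:
  start: add(SSSZ, mul(SZ, SZ))
  step 1: S(add(SSZ, mul(SZ, SZ)))
  step 2: S(S(add(SZ, mul(SZ, SZ))))
  step 3: S(S(S(add(Z, mul(SZ, SZ)))))
  step 4: S(S(S(mul(SZ, SZ))))
  step 5: S(S(S(add(SZ, mul(Z, SZ)))))
  step 6: S(S(S(S(add(Z, mul(Z, SZ))))))
  step 7: S(S(S(S(mul(Z, SZ)))))
  step 8: S^4(Z)

Term B:
  start: add(SSZ, add(SZ, SZ))
  step 1: S(add(SZ, add(SZ, SZ)))
  step 2: S(S(add(Z, add(SZ, SZ))))
  step 3: S(S(add(SZ, SZ)))
  step 4: S(S(S(add(Z, SZ))))
  step 5: S^4(Z)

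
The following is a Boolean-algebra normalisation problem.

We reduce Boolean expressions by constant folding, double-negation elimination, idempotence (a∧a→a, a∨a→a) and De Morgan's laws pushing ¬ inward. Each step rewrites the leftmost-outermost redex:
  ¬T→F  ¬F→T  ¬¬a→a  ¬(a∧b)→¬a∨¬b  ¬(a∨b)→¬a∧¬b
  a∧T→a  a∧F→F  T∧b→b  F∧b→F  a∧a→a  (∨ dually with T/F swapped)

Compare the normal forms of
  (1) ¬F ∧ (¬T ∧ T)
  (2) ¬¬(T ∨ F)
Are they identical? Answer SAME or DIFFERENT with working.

Answer: DIFFERENT — A ⇓ F, B ⇓ T

Reduction:
Term A:
  start: ¬F ∧ (¬T ∧ T)
  [1] T ∧ (¬T ∧ T)
  [2] ¬T ∧ T
  [3] ¬T
  [4] F

Term B:
  start: ¬¬(T ∨ F)
  [1] T ∨ F
  [2] T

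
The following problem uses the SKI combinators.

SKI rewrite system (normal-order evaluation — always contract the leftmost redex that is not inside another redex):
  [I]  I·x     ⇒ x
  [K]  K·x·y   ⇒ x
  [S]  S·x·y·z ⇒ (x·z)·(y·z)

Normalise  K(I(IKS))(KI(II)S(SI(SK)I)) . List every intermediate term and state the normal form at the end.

  start: K(I(IKS))(KI(II)S(SI(SK)I))
  step 1: I(IKS)
  step 2: IKS
  step 3: KS

Answer: normal form = KS  (in 3 steps)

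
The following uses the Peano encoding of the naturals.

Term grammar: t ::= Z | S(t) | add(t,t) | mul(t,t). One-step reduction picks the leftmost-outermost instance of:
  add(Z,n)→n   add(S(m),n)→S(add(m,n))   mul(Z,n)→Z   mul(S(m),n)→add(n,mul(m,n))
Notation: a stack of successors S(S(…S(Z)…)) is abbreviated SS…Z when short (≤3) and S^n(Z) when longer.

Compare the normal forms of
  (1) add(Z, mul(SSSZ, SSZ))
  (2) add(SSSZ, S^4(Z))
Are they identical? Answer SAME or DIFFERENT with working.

Answer: DIFFERENT — A ⇓ S^6(Z), B ⇓ S^7(Z)

Working:
Term A:
  start: add(Z, mul(SSSZ, SSZ))
  →1  mul(SSSZ, SSZ)
  →2  add(SSZ, mul(SSZ, SSZ))
  →3  S(add(SZ, mul(SSZ, SSZ)))
  →4  S(S(add(Z, mul(SSZ, SSZ))))
  →5  S(S(mul(SSZ, SSZ)))
  →6  S(S(add(SSZ, mul(SZ, SSZ))))
  →7  S(S(S(add(SZ, mul(SZ, SSZ)))))
  →8  S(S(S(S(add(Z, mul(SZ, SSZ))))))
  →9  S(S(S(S(mul(SZ, SSZ)))))
  →10  S(S(S(S(add(SSZ, mul(Z, SSZ))))))
  →11  S(S(S(S(S(add(SZ, mul(Z, SSZ)))))))
  →12  S(S(S(S(S(S(add(Z, mul(Z, SSZ))))))))
  →13  S(S(S(S(S(S(mul(Z, SSZ)))))))
  →14  S^6(Z)

Term B:
  start: add(SSSZ, S^4(Z))
  →1  S(add(SSZ, S^4(Z)))
  →2  S(S(add(SZ, S^4(Z))))
  →3  S(S(S(add(Z, S^4(Z)))))
  →4  S^7(Z)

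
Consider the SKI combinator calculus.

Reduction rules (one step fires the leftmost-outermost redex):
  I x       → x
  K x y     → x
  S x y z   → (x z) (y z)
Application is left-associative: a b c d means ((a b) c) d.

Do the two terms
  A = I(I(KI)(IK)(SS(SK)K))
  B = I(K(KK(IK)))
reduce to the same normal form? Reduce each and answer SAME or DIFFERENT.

Term A:
  start: I(I(KI)(IK)(SS(SK)K))
  step 1: I(KI)(IK)(SS(SK)K)
  step 2: KI(IK)(SS(SK)K)
  step 3: I(SS(SK)K)
  step 4: SS(SK)K
  step 5: SK(SKK)

Term B:
  start: I(K(KK(IK)))
  step 1: K(KK(IK))
  step 2: KK

Answer: DIFFERENT — A ⇓ SK(SKK), B ⇓ KK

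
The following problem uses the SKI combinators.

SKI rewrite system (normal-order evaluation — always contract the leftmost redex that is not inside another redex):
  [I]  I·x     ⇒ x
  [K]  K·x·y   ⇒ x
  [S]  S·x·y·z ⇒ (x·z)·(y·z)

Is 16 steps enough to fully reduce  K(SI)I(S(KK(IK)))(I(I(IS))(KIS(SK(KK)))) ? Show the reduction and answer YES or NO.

Answer: YES — reaches normal form S(SK(KK))(SK(S(SK(KK)))) in 14 ≤ 16 steps

Reduction:
  start: K(SI)I(S(KK(IK)))(I(I(IS))(KIS(SK(KK))))
  step 1: SI(S(KK(IK)))(I(I(IS))(KIS(SK(KK))))
  step 2: I(I(I(IS))(KIS(SK(KK))))(S(KK(IK))(I(I(IS))(KIS(SK(KK)))))
  step 3: I(I(IS))(KIS(SK(KK)))(S(KK(IK))(I(I(IS))(KIS(SK(KK)))))
  step 4: I(IS)(KIS(SK(KK)))(S(KK(IK))(I(I(IS))(KIS(SK(KK)))))
  step 5: IS(KIS(SK(KK)))(S(KK(IK))(I(I(IS))(KIS(SK(KK)))))
  step 6: S(KIS(SK(KK)))(S(KK(IK))(I(I(IS))(KIS(SK(KK)))))
  step 7: S(I(SK(KK)))(S(KK(IK))(I(I(IS))(KIS(SK(KK)))))
  step 8: S(SK(KK))(S(KK(IK))(I(I(IS))(KIS(SK(KK)))))
  step 9: S(SK(KK))(SK(I(I(IS))(KIS(SK(KK)))))
  step 10: S(SK(KK))(SK(I(IS)(KIS(SK(KK)))))
  step 11: S(SK(KK))(SK(IS(KIS(SK(KK)))))
  step 12: S(SK(KK))(SK(S(KIS(SK(KK)))))
  step 13: S(SK(KK))(SK(S(I(SK(KK)))))
  step 14: S(SK(KK))(SK(S(SK(KK))))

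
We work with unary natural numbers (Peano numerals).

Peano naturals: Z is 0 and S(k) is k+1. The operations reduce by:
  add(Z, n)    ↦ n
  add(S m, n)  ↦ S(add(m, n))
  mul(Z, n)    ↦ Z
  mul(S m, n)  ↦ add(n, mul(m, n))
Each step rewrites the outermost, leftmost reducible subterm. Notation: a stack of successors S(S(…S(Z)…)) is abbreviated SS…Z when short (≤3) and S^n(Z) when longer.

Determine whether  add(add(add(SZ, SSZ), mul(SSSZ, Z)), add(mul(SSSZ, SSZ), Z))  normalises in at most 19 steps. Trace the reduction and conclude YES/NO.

  start: add(add(add(SZ, SSZ), mul(SSSZ, Z)), add(mul(SSSZ, SSZ), Z))
  →1  add(add(S(add(Z, SSZ)), mul(SSSZ, Z)), add(mul(SSSZ, SSZ), Z))
  →2  add(S(add(add(Z, SSZ), mul(SSSZ, Z))), add(mul(SSSZ, SSZ), Z))
  →3  S(add(add(add(Z, SSZ), mul(SSSZ, Z)), add(mul(SSSZ, SSZ), Z)))
  →4  S(add(add(SSZ, mul(SSSZ, Z)), add(mul(SSSZ, SSZ), Z)))
  →5  S(add(S(add(SZ, mul(SSSZ, Z))), add(mul(SSSZ, SSZ), Z)))
  →6  S(S(add(add(SZ, mul(SSSZ, Z)), add(mul(SSSZ, SSZ), Z))))
  →7  S(S(add(S(add(Z, mul(SSSZ, Z))), add(mul(SSSZ, SSZ), Z))))
  →8  S(S(S(add(add(Z, mul(SSSZ, Z)), add(mul(SSSZ, SSZ), Z)))))
  →9  S(S(S(add(mul(SSSZ, Z), add(mul(SSSZ, SSZ), Z)))))
  →10  S(S(S(add(add(Z, mul(SSZ, Z)), add(mul(SSSZ, SSZ), Z)))))
  →11  S(S(S(add(mul(SSZ, Z), add(mul(SSSZ, SSZ), Z)))))
  →12  S(S(S(add(add(Z, mul(SZ, Z)), add(mul(SSSZ, SSZ), Z)))))
  →13  S(S(S(add(mul(SZ, Z), add(mul(SSSZ, SSZ), Z)))))
  →14  S(S(S(add(add(Z, mul(Z, Z)), add(mul(SSSZ, SSZ), Z)))))
  →15  S(S(S(add(mul(Z, Z), add(mul(SSSZ, SSZ), Z)))))
  →16  S(S(S(add(Z, add(mul(SSSZ, SSZ), Z)))))
  →17  S(S(S(add(mul(SSSZ, SSZ), Z))))
  →18  S(S(S(add(add(SSZ, mul(SSZ, SSZ)), Z))))
  →19  S(S(S(add(S(add(SZ, mul(SSZ, SSZ))), Z))))

Answer: NO — after 19 steps the term is S(S(S(add(S(add(SZ, mul(SSZ, SSZ))), Z)))), not yet normal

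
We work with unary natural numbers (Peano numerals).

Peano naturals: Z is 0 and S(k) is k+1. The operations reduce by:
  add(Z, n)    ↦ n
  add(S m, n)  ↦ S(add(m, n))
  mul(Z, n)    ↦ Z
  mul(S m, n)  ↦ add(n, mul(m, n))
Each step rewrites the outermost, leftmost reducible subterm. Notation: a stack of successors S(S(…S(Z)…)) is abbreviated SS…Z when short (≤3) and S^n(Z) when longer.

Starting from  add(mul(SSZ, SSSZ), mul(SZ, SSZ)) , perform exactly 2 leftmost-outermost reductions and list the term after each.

  start: add(mul(SSZ, SSSZ), mul(SZ, SSZ))
  →1  add(add(SSSZ, mul(SZ, SSSZ)), mul(SZ, SSZ))
  →2  add(S(add(SSZ, mul(SZ, SSSZ))), mul(SZ, SSZ))

Answer: after 2 steps: add(S(add(SSZ, mul(SZ, SSSZ))), mul(SZ, SSZ))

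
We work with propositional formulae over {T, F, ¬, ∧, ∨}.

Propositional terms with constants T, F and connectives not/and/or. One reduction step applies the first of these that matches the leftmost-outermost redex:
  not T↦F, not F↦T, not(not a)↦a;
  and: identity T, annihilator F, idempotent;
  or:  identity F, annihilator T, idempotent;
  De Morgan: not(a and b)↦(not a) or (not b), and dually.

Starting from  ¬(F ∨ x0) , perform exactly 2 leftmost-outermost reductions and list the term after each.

  start: ¬(F ∨ x0)
  [1] ¬F ∧ ¬x0
  [2] T ∧ ¬x0

Answer: after 2 steps: T ∧ ¬x0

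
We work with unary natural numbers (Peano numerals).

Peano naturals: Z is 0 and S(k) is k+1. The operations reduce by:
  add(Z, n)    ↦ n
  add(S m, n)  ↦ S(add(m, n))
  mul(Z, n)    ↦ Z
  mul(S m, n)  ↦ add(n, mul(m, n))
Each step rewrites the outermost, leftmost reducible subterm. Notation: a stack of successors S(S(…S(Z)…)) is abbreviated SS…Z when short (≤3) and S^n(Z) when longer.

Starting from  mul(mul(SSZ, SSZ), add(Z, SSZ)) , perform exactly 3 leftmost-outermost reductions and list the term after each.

Answer: after 3 steps: add(add(Z, SSZ), mul(add(SZ, mul(SZ, SSZ)), add(Z, SSZ)))

Reduction:
  start: mul(mul(SSZ, SSZ), add(Z, SSZ))
  step 1: mul(add(SSZ, mul(SZ, SSZ)), add(Z, SSZ))
  step 2: mul(S(add(SZ, mul(SZ, SSZ))), add(Z, SSZ))
  step 3: add(add(Z, SSZ), mul(add(SZ, mul(SZ, SSZ)), add(Z, SSZ)))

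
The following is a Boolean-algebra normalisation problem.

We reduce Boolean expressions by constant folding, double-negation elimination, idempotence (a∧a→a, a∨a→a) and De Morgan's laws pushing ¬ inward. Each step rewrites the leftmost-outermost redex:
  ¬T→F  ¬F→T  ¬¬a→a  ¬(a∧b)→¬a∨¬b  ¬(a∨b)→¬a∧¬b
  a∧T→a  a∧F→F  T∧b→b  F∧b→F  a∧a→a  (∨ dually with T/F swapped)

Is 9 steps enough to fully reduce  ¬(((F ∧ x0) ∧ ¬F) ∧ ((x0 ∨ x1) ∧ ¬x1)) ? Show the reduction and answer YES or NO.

  start: ¬(((F ∧ x0) ∧ ¬F) ∧ ((x0 ∨ x1) ∧ ¬x1))
  step 1: ¬((F ∧ x0) ∧ ¬F) ∨ ¬((x0 ∨ x1) ∧ ¬x1)
  step 2: (¬(F ∧ x0) ∨ ¬¬F) ∨ ¬((x0 ∨ x1) ∧ ¬x1)
  step 3: ((¬F ∨ ¬x0) ∨ ¬¬F) ∨ ¬((x0 ∨ x1) ∧ ¬x1)
  step 4: ((T ∨ ¬x0) ∨ ¬¬F) ∨ ¬((x0 ∨ x1) ∧ ¬x1)
  step 5: (T ∨ ¬¬F) ∨ ¬((x0 ∨ x1) ∧ ¬x1)
  step 6: T ∨ ¬((x0 ∨ x1) ∧ ¬x1)
  step 7: T

Answer: YES — reaches normal form T in 7 ≤ 9 steps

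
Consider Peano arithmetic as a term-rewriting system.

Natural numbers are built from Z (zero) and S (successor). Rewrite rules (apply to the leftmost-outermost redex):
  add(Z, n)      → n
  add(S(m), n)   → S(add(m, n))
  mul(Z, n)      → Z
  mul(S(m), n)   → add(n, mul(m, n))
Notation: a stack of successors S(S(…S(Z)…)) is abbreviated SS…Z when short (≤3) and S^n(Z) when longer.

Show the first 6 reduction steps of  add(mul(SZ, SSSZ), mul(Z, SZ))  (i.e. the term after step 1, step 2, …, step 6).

  start: add(mul(SZ, SSSZ), mul(Z, SZ))
  [1] add(add(SSSZ, mul(Z, SSSZ)), mul(Z, SZ))
  [2] add(S(add(SSZ, mul(Z, SSSZ))), mul(Z, SZ))
  [3] S(add(add(SSZ, mul(Z, SSSZ)), mul(Z, SZ)))
  [4] S(add(S(add(SZ, mul(Z, SSSZ))), mul(Z, SZ)))
  [5] S(S(add(add(SZ, mul(Z, SSSZ)), mul(Z, SZ))))
  [6] S(S(add(S(add(Z, mul(Z, SSSZ))), mul(Z, SZ))))

Answer: after 6 steps: S(S(add(S(add(Z, mul(Z, SSSZ))), mul(Z, SZ))))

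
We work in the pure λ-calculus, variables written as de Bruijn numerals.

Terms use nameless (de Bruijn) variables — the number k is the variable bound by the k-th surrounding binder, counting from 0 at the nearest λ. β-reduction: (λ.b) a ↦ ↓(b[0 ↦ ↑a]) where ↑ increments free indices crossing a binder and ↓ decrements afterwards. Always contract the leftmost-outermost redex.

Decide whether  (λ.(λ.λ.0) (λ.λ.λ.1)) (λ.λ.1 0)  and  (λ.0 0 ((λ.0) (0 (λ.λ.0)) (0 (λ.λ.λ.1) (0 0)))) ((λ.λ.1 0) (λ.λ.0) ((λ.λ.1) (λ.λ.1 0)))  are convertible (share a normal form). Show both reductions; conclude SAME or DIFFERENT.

Answer: SAME — A ⇓ λ.0, B ⇓ λ.0

Reduction:
Term A:
  start: (λ.(λ.λ.0) (λ.λ.λ.1)) (λ.λ.1 0)
  [1] (λ.λ.0) (λ.λ.λ.1)
  [2] λ.0

Term B:
  start: (λ.0 0 ((λ.0) (0 (λ.λ.0)) (0 (λ.λ.λ.1) (0 0)))) ((λ.λ.1 0) (λ.λ.0) ((λ.λ.1) (λ.λ.1 0)))
  [1] (λ.λ.1 0) (λ.λ.0) ((λ.λ.1) (λ.λ.1 0)) ((λ.λ.1 0) (λ.λ.0) ((λ.λ.1) (λ.λ.1 0))) ((λ.0) ((λ.λ.1 0) (λ.λ.0) ((λ.λ.1) (λ.λ.1 0)) (λ.λ.0)) ((λ.λ.1 0) (λ.λ.0) ((λ.λ.1) (λ.λ.1 0)) (λ.λ.λ.1) ((λ.λ.1 0) (λ.λ.0) ((λ.λ.1) (λ.λ.1 0)) ((λ.λ.1 0) (λ.λ.0) ((λ.λ.1) (λ.λ.1 0))))))
  [2] (λ.(λ.λ.0) 0) ((λ.λ.1) (λ.λ.1 0)) ((λ.λ.1 0) (λ.λ.0) ((λ.λ.1) (λ.λ.1 0))) ((λ.0) ((λ.λ.1 0) (λ.λ.0) ((λ.λ.1) (λ.λ.1 0)) (λ.λ.0)) ((λ.λ.1 0) (λ.λ.0) ((λ.λ.1) (λ.λ.1 0)) (λ.λ.λ.1) ((λ.λ.1 0) (λ.λ.0) ((λ.λ.1) (λ.λ.1 0)) ((λ.λ.1 0) (λ.λ.0) ((λ.λ.1) (λ.λ.1 0))))))
  [3] (λ.λ.0) ((λ.λ.1) (λ.λ.1 0)) ((λ.λ.1 0) (λ.λ.0) ((λ.λ.1) (λ.λ.1 0))) ((λ.0) ((λ.λ.1 0) (λ.λ.0) ((λ.λ.1) (λ.λ.1 0)) (λ.λ.0)) ((λ.λ.1 0) (λ.λ.0) ((λ.λ.1) (λ.λ.1 0)) (λ.λ.λ.1) ((λ.λ.1 0) (λ.λ.0) ((λ.λ.1) (λ.λ.1 0)) ((λ.λ.1 0) (λ.λ.0) ((λ.λ.1) (λ.λ.1 0))))))
  [4] (λ.0) ((λ.λ.1 0) (λ.λ.0) ((λ.λ.1) (λ.λ.1 0))) ((λ.0) ((λ.λ.1 0) (λ.λ.0) ((λ.λ.1) (λ.λ.1 0)) (λ.λ.0)) ((λ.λ.1 0) (λ.λ.0) ((λ.λ.1) (λ.λ.1 0)) (λ.λ.λ.1) ((λ.λ.1 0) (λ.λ.0) ((λ.λ.1) (λ.λ.1 0)) ((λ.λ.1 0) (λ.λ.0) ((λ.λ.1) (λ.λ.1 0))))))
  [5] (λ.λ.1 0) (λ.λ.0) ((λ.λ.1) (λ.λ.1 0)) ((λ.0) ((λ.λ.1 0) (λ.λ.0) ((λ.λ.1) (λ.λ.1 0)) (λ.λ.0)) ((λ.λ.1 0) (λ.λ.0) ((λ.λ.1) (λ.λ.1 0)) (λ.λ.λ.1) ((λ.λ.1 0) (λ.λ.0) ((λ.λ.1) (λ.λ.1 0)) ((λ.λ.1 0) (λ.λ.0) ((λ.λ.1) (λ.λ.1 0))))))
  [6] (λ.(λ.λ.0) 0) ((λ.λ.1) (λ.λ.1 0)) ((λ.0) ((λ.λ.1 0) (λ.λ.0) ((λ.λ.1) (λ.λ.1 0)) (λ.λ.0)) ((λ.λ.1 0) (λ.λ.0) ((λ.λ.1) (λ.λ.1 0)) (λ.λ.λ.1) ((λ.λ.1 0) (λ.λ.0) ((λ.λ.1) (λ.λ.1 0)) ((λ.λ.1 0) (λ.λ.0) ((λ.λ.1) (λ.λ.1 0))))))
  [7] (λ.λ.0) ((λ.λ.1) (λ.λ.1 0)) ((λ.0) ((λ.λ.1 0) (λ.λ.0) ((λ.λ.1) (λ.λ.1 0)) (λ.λ.0)) ((λ.λ.1 0) (λ.λ.0) ((λ.λ.1) (λ.λ.1 0)) (λ.λ.λ.1) ((λ.λ.1 0) (λ.λ.0) ((λ.λ.1) (λ.λ.1 0)) ((λ.λ.1 0) (λ.λ.0) ((λ.λ.1) (λ.λ.1 0))))))
  [8] (λ.0) ((λ.0) ((λ.λ.1 0) (λ.λ.0) ((λ.λ.1) (λ.λ.1 0)) (λ.λ.0)) ((λ.λ.1 0) (λ.λ.0) ((λ.λ.1) (λ.λ.1 0)) (λ.λ.λ.1) ((λ.λ.1 0) (λ.λ.0) ((λ.λ.1) (λ.λ.1 0)) ((λ.λ.1 0) (λ.λ.0) ((λ.λ.1) (λ.λ.1 0))))))
  [9] (λ.0) ((λ.λ.1 0) (λ.λ.0) ((λ.λ.1) (λ.λ.1 0)) (λ.λ.0)) ((λ.λ.1 0) (λ.λ.0) ((λ.λ.1) (λ.λ.1 0)) (λ.λ.λ.1) ((λ.λ.1 0) (λ.λ.0) ((λ.λ.1) (λ.λ.1 0)) ((λ.λ.1 0) (λ.λ.0) ((λ.λ.1) (λ.λ.1 0)))))
  [10] (λ.λ.1 0) (λ.λ.0) ((λ.λ.1) (λ.λ.1 0)) (λ.λ.0) ((λ.λ.1 0) (λ.λ.0) ((λ.λ.1) (λ.λ.1 0)) (λ.λ.λ.1) ((λ.λ.1 0) (λ.λ.0) ((λ.λ.1) (λ.λ.1 0)) ((λ.λ.1 0) (λ.λ.0) ((λ.λ.1) (λ.λ.1 0)))))
  [11] (λ.(λ.λ.0) 0) ((λ.λ.1) (λ.λ.1 0)) (λ.λ.0) ((λ.λ.1 0) (λ.λ.0) ((λ.λ.1) (λ.λ.1 0)) (λ.λ.λ.1) ((λ.λ.1 0) (λ.λ.0) ((λ.λ.1) (λ.λ.1 0)) ((λ.λ.1 0) (λ.λ.0) ((λ.λ.1) (λ.λ.1 0)))))
  [12] (λ.λ.0) ((λ.λ.1) (λ.λ.1 0)) (λ.λ.0) ((λ.λ.1 0) (λ.λ.0) ((λ.λ.1) (λ.λ.1 0)) (λ.λ.λ.1) ((λ.λ.1 0) (λ.λ.0) ((λ.λ.1) (λ.λ.1 0)) ((λ.λ.1 0) (λ.λ.0) ((λ.λ.1) (λ.λ.1 0)))))
  [13] (λ.0) (λ.λ.0) ((λ.λ.1 0) (λ.λ.0) ((λ.λ.1) (λ.λ.1 0)) (λ.λ.λ.1) ((λ.λ.1 0) (λ.λ.0) ((λ.λ.1) (λ.λ.1 0)) ((λ.λ.1 0) (λ.λ.0) ((λ.λ.1) (λ.λ.1 0)))))
  [14] (λ.λ.0) ((λ.λ.1 0) (λ.λ.0) ((λ.λ.1) (λ.λ.1 0)) (λ.λ.λ.1) ((λ.λ.1 0) (λ.λ.0) ((λ.λ.1) (λ.λ.1 0)) ((λ.λ.1 0) (λ.λ.0) ((λ.λ.1) (λ.λ.1 0)))))
  [15] λ.0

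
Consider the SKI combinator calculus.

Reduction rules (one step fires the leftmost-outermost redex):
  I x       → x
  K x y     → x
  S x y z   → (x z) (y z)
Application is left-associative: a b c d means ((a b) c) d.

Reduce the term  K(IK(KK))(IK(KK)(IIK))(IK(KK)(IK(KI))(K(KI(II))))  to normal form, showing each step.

Answer: normal form = KK  (in 3 steps)

Derivation:
  start: K(IK(KK))(IK(KK)(IIK))(IK(KK)(IK(KI))(K(KI(II))))
  [1] IK(KK)(IK(KK)(IK(KI))(K(KI(II))))
  [2] K(KK)(IK(KK)(IK(KI))(K(KI(II))))
  [3] KK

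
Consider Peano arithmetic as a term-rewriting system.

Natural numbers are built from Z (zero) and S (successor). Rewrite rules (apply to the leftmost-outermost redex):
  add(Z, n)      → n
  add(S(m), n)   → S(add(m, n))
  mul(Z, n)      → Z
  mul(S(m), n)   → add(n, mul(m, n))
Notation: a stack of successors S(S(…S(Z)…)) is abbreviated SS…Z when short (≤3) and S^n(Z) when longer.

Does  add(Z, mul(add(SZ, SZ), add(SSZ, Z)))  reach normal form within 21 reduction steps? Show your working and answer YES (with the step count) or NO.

Answer: YES — reaches normal form S^4(Z) in 18 ≤ 21 steps

Reduction:
  start: add(Z, mul(add(SZ, SZ), add(SSZ, Z)))
  [1] mul(add(SZ, SZ), add(SSZ, Z))
  [2] mul(S(add(Z, SZ)), add(SSZ, Z))
  [3] add(add(SSZ, Z), mul(add(Z, SZ), add(SSZ, Z)))
  [4] add(S(add(SZ, Z)), mul(add(Z, SZ), add(SSZ, Z)))
  [5] S(add(add(SZ, Z), mul(add(Z, SZ), add(SSZ, Z))))
  [6] S(add(S(add(Z, Z)), mul(add(Z, SZ), add(SSZ, Z))))
  [7] S(S(add(add(Z, Z), mul(add(Z, SZ), add(SSZ, Z)))))
  [8] S(S(add(Z, mul(add(Z, SZ), add(SSZ, Z)))))
  [9] S(S(mul(add(Z, SZ), add(SSZ, Z))))
  [10] S(S(mul(SZ, add(SSZ, Z))))
  [11] S(S(add(add(SSZ, Z), mul(Z, add(SSZ, Z)))))
  [12] S(S(add(S(add(SZ, Z)), mul(Z, add(SSZ, Z)))))
  [13] S(S(S(add(add(SZ, Z), mul(Z, add(SSZ, Z))))))
  [14] S(S(S(add(S(add(Z, Z)), mul(Z, add(SSZ, Z))))))
  [15] S(S(S(S(add(add(Z, Z), mul(Z, add(SSZ, Z)))))))
  [16] S(S(S(S(add(Z, mul(Z, add(SSZ, Z)))))))
  [17] S(S(S(S(mul(Z, add(SSZ, Z))))))
  [18] S^4(Z)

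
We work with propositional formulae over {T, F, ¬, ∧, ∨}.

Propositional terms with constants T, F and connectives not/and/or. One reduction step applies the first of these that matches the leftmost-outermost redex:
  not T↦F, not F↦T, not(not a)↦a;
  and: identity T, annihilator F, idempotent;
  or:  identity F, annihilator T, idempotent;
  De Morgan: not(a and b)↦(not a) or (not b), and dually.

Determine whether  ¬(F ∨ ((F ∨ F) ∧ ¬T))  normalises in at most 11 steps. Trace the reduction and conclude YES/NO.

  start: ¬(F ∨ ((F ∨ F) ∧ ¬T))
  [1] ¬F ∧ ¬((F ∨ F) ∧ ¬T)
  [2] T ∧ ¬((F ∨ F) ∧ ¬T)
  [3] ¬((F ∨ F) ∧ ¬T)
  [4] ¬(F ∨ F) ∨ ¬¬T
  [5] (¬F ∧ ¬F) ∨ ¬¬T
  [6] ¬F ∨ ¬¬T
  [7] T ∨ ¬¬T
  [8] T

Answer: YES — reaches normal form T in 8 ≤ 11 steps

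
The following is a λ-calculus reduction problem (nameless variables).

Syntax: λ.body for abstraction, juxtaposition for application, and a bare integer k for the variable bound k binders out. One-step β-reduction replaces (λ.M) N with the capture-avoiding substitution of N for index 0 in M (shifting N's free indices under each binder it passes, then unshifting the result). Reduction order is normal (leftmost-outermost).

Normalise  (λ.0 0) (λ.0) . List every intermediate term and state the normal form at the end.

Answer: normal form = λ.0  (in 2 steps)

Working:
  start: (λ.0 0) (λ.0)
  step 1: (λ.0) (λ.0)
  step 2: λ.0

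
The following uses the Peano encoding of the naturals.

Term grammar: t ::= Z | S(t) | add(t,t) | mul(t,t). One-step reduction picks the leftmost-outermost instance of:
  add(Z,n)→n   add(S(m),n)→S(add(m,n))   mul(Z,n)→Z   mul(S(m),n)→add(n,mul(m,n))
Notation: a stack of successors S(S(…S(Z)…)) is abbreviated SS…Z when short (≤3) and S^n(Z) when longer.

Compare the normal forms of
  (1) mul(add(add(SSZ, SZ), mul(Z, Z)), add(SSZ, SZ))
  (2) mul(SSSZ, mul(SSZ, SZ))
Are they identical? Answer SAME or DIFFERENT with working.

Term A:
  start: mul(add(add(SSZ, SZ), mul(Z, Z)), add(SSZ, SZ))
  [1] mul(add(S(add(SZ, SZ)), mul(Z, Z)), add(SSZ, SZ))
  [2] mul(S(add(add(SZ, SZ), mul(Z, Z))), add(SSZ, SZ))
  [3] add(add(SSZ, SZ), mul(add(add(SZ, SZ), mul(Z, Z)), add(SSZ, SZ)))
  [4] add(S(add(SZ, SZ)), mul(add(add(SZ, SZ), mul(Z, Z)), add(SSZ, SZ)))
  [5] S(add(add(SZ, SZ), mul(add(add(SZ, SZ), mul(Z, Z)), add(SSZ, SZ))))
  [6] S(add(S(add(Z, SZ)), mul(add(add(SZ, SZ), mul(Z, Z)), add(SSZ, SZ))))
  [7] S(S(add(add(Z, SZ), mul(add(add(SZ, SZ), mul(Z, Z)), add(SSZ, SZ)))))
  [8] S(S(add(SZ, mul(add(add(SZ, SZ), mul(Z, Z)), add(SSZ, SZ)))))
  [9] S(S(S(add(Z, mul(add(add(SZ, SZ), mul(Z, Z)), add(SSZ, SZ))))))
  [10] S(S(S(mul(add(add(SZ, SZ), mul(Z, Z)), add(SSZ, SZ)))))
  [11] S(S(S(mul(add(S(add(Z, SZ)), mul(Z, Z)), add(SSZ, SZ)))))
  [12] S(S(S(mul(S(add(add(Z, SZ), mul(Z, Z))), add(SSZ, SZ)))))
  [13] S(S(S(add(add(SSZ, SZ), mul(add(add(Z, SZ), mul(Z, Z)), add(SSZ, SZ))))))
  [14] S(S(S(add(S(add(SZ, SZ)), mul(add(add(Z, SZ), mul(Z, Z)), add(SSZ, SZ))))))
  [15] S(S(S(S(add(add(SZ, SZ), mul(add(add(Z, SZ), mul(Z, Z)), add(SSZ, SZ)))))))
  [16] S(S(S(S(add(S(add(Z, SZ)), mul(add(add(Z, SZ), mul(Z, Z)), add(SSZ, SZ)))))))
  [17] S(S(S(S(S(add(add(Z, SZ), mul(add(add(Z, SZ), mul(Z, Z)), add(SSZ, SZ))))))))
  [18] S(S(S(S(S(add(SZ, mul(add(add(Z, SZ), mul(Z, Z)), add(SSZ, SZ))))))))
  [19] S(S(S(S(S(S(add(Z, mul(add(add(Z, SZ), mul(Z, Z)), add(SSZ, SZ)))))))))
  [20] S(S(S(S(S(S(mul(add(add(Z, SZ), mul(Z, Z)), add(SSZ, SZ))))))))
  [21] S(S(S(S(S(S(mul(add(SZ, mul(Z, Z)), add(SSZ, SZ))))))))
  [22] S(S(S(S(S(S(mul(S(add(Z, mul(Z, Z))), add(SSZ, SZ))))))))
  [23] S(S(S(S(S(S(add(add(SSZ, SZ), mul(add(Z, mul(Z, Z)), add(SSZ, SZ)))))))))
  [24] S(S(S(S(S(S(add(S(add(SZ, SZ)), mul(add(Z, mul(Z, Z)), add(SSZ, SZ)))))))))
  [25] S(S(S(S(S(S(S(add(add(SZ, SZ), mul(add(Z, mul(Z, Z)), add(SSZ, SZ))))))))))
  [26] S(S(S(S(S(S(S(add(S(add(Z, SZ)), mul(add(Z, mul(Z, Z)), add(SSZ, SZ))))))))))
  [27] S(S(S(S(S(S(S(S(add(add(Z, SZ), mul(add(Z, mul(Z, Z)), add(SSZ, SZ)))))))))))
  [28] S(S(S(S(S(S(S(S(add(SZ, mul(add(Z, mul(Z, Z)), add(SSZ, SZ)))))))))))
  [29] S(S(S(S(S(S(S(S(S(add(Z, mul(add(Z, mul(Z, Z)), add(SSZ, SZ))))))))))))
  [30] S(S(S(S(S(S(S(S(S(mul(add(Z, mul(Z, Z)), add(SSZ, SZ)))))))))))
  [31] S(S(S(S(S(S(S(S(S(mul(mul(Z, Z), add(SSZ, SZ)))))))))))
  [32] S(S(S(S(S(S(S(S(S(mul(Z, add(SSZ, SZ)))))))))))
  [33] S^9(Z)

Term B:
  start: mul(SSSZ, mul(SSZ, SZ))
  [1] add(mul(SSZ, SZ), mul(SSZ, mul(SSZ, SZ)))
  [2] add(add(SZ, mul(SZ, SZ)), mul(SSZ, mul(SSZ, SZ)))
  [3] add(S(add(Z, mul(SZ, SZ))), mul(SSZ, mul(SSZ, SZ)))
  [4] S(add(add(Z, mul(SZ, SZ)), mul(SSZ, mul(SSZ, SZ))))
  [5] S(add(mul(SZ, SZ), mul(SSZ, mul(SSZ, SZ))))
  [6] S(add(add(SZ, mul(Z, SZ)), mul(SSZ, mul(SSZ, SZ))))
  [7] S(add(S(add(Z, mul(Z, SZ))), mul(SSZ, mul(SSZ, SZ))))
  [8] S(S(add(add(Z, mul(Z, SZ)), mul(SSZ, mul(SSZ, SZ)))))
  [9] S(S(add(mul(Z, SZ), mul(SSZ, mul(SSZ, SZ)))))
  [10] S(S(add(Z, mul(SSZ, mul(SSZ, SZ)))))
  [11] S(S(mul(SSZ, mul(SSZ, SZ))))
  [12] S(S(add(mul(SSZ, SZ), mul(SZ, mul(SSZ, SZ)))))
  [13] S(S(add(add(SZ, mul(SZ, SZ)), mul(SZ, mul(SSZ, SZ)))))
  [14] S(S(add(S(add(Z, mul(SZ, SZ))), mul(SZ, mul(SSZ, SZ)))))
  [15] S(S(S(add(add(Z, mul(SZ, SZ)), mul(SZ, mul(SSZ, SZ))))))
  [16] S(S(S(add(mul(SZ, SZ), mul(SZ, mul(SSZ, SZ))))))
  [17] S(S(S(add(add(SZ, mul(Z, SZ)), mul(SZ, mul(SSZ, SZ))))))
  [18] S(S(S(add(S(add(Z, mul(Z, SZ))), mul(SZ, mul(SSZ, SZ))))))
  [19] S(S(S(S(add(add(Z, mul(Z, SZ)), mul(SZ, mul(SSZ, SZ)))))))
  [20] S(S(S(S(add(mul(Z, SZ), mul(SZ, mul(SSZ, SZ)))))))
  [21] S(S(S(S(add(Z, mul(SZ, mul(SSZ, SZ)))))))
  [22] S(S(S(S(mul(SZ, mul(SSZ, SZ))))))
  [23] S(S(S(S(add(mul(SSZ, SZ), mul(Z, mul(SSZ, SZ)))))))
  [24] S(S(S(S(add(add(SZ, mul(SZ, SZ)), mul(Z, mul(SSZ, SZ)))))))
  [25] S(S(S(S(add(S(add(Z, mul(SZ, SZ))), mul(Z, mul(SSZ, SZ)))))))
  [26] S(S(S(S(S(add(add(Z, mul(SZ, SZ)), mul(Z, mul(SSZ, SZ))))))))
  [27] S(S(S(S(S(add(mul(SZ, SZ), mul(Z, mul(SSZ, SZ))))))))
  [28] S(S(S(S(S(add(add(SZ, mul(Z, SZ)), mul(Z, mul(SSZ, SZ))))))))
  [29] S(S(S(S(S(add(S(add(Z, mul(Z, SZ))), mul(Z, mul(SSZ, SZ))))))))
  [30] S(S(S(S(S(S(add(add(Z, mul(Z, SZ)), mul(Z, mul(SSZ, SZ)))))))))
  [31] S(S(S(S(S(S(add(mul(Z, SZ), mul(Z, mul(SSZ, SZ)))))))))
  [32] S(S(S(S(S(S(add(Z, mul(Z, mul(SSZ, SZ)))))))))
  [33] S(S(S(S(S(S(mul(Z, mul(SSZ, SZ))))))))
  [34] S^6(Z)

Answer: DIFFERENT — A ⇓ S^9(Z), B ⇓ S^6(Z)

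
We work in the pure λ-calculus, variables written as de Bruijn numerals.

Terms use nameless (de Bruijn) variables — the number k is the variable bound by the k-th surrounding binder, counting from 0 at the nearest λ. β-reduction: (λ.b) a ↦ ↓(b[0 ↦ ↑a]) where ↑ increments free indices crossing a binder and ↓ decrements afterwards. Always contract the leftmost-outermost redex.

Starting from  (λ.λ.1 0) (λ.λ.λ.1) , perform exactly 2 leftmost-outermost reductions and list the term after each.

Answer: after 2 steps: λ.λ.λ.1

Reduction:
  start: (λ.λ.1 0) (λ.λ.λ.1)
  →1  λ.(λ.λ.λ.1) 0
  →2  λ.λ.λ.1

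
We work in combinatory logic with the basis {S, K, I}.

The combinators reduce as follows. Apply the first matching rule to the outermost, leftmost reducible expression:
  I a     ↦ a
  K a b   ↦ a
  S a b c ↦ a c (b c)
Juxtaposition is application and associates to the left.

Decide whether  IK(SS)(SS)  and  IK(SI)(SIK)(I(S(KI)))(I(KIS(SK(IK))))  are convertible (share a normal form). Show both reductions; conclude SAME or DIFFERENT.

Term A:
  start: IK(SS)(SS)
  step 1: K(SS)(SS)
  step 2: SS

Term B:
  start: IK(SI)(SIK)(I(S(KI)))(I(KIS(SK(IK))))
  step 1: K(SI)(SIK)(I(S(KI)))(I(KIS(SK(IK))))
  step 2: SI(I(S(KI)))(I(KIS(SK(IK))))
  step 3: I(I(KIS(SK(IK))))(I(S(KI))(I(KIS(SK(IK)))))
  step 4: I(KIS(SK(IK)))(I(S(KI))(I(KIS(SK(IK)))))
  step 5: KIS(SK(IK))(I(S(KI))(I(KIS(SK(IK)))))
  step 6: I(SK(IK))(I(S(KI))(I(KIS(SK(IK)))))
  step 7: SK(IK)(I(S(KI))(I(KIS(SK(IK)))))
  step 8: K(I(S(KI))(I(KIS(SK(IK)))))(IK(I(S(KI))(I(KIS(SK(IK))))))
  step 9: I(S(KI))(I(KIS(SK(IK))))
  step 10: S(KI)(I(KIS(SK(IK))))
  step 11: S(KI)(KIS(SK(IK)))
  step 12: S(KI)(I(SK(IK)))
  step 13: S(KI)(SK(IK))
  step 14: S(KI)(SKK)

Answer: DIFFERENT — A ⇓ SS, B ⇓ S(KI)(SKK)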